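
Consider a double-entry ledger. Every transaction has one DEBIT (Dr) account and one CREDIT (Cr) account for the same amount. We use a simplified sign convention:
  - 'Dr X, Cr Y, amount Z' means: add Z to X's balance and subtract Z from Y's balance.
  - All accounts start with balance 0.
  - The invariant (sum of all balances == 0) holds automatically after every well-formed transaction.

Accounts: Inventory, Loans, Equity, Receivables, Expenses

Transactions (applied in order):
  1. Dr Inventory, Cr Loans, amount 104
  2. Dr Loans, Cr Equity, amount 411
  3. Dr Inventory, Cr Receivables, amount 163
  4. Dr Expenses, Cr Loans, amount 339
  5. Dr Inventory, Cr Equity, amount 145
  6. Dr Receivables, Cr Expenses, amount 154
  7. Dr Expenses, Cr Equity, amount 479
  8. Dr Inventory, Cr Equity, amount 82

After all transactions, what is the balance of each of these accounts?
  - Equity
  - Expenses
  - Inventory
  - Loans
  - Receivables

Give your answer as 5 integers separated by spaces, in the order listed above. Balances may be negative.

Answer: -1117 664 494 -32 -9

Derivation:
After txn 1 (Dr Inventory, Cr Loans, amount 104): Inventory=104 Loans=-104
After txn 2 (Dr Loans, Cr Equity, amount 411): Equity=-411 Inventory=104 Loans=307
After txn 3 (Dr Inventory, Cr Receivables, amount 163): Equity=-411 Inventory=267 Loans=307 Receivables=-163
After txn 4 (Dr Expenses, Cr Loans, amount 339): Equity=-411 Expenses=339 Inventory=267 Loans=-32 Receivables=-163
After txn 5 (Dr Inventory, Cr Equity, amount 145): Equity=-556 Expenses=339 Inventory=412 Loans=-32 Receivables=-163
After txn 6 (Dr Receivables, Cr Expenses, amount 154): Equity=-556 Expenses=185 Inventory=412 Loans=-32 Receivables=-9
After txn 7 (Dr Expenses, Cr Equity, amount 479): Equity=-1035 Expenses=664 Inventory=412 Loans=-32 Receivables=-9
After txn 8 (Dr Inventory, Cr Equity, amount 82): Equity=-1117 Expenses=664 Inventory=494 Loans=-32 Receivables=-9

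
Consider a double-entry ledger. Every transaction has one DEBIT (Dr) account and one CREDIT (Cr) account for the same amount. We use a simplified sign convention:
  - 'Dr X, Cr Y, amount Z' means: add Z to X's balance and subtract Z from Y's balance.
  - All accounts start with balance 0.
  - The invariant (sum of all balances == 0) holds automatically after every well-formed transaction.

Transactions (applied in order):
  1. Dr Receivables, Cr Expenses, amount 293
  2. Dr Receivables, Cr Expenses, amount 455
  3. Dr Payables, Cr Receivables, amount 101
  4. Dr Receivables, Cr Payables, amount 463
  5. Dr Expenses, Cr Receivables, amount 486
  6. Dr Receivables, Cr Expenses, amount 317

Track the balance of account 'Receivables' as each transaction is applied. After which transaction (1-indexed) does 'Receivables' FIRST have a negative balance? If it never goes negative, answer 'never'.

Answer: never

Derivation:
After txn 1: Receivables=293
After txn 2: Receivables=748
After txn 3: Receivables=647
After txn 4: Receivables=1110
After txn 5: Receivables=624
After txn 6: Receivables=941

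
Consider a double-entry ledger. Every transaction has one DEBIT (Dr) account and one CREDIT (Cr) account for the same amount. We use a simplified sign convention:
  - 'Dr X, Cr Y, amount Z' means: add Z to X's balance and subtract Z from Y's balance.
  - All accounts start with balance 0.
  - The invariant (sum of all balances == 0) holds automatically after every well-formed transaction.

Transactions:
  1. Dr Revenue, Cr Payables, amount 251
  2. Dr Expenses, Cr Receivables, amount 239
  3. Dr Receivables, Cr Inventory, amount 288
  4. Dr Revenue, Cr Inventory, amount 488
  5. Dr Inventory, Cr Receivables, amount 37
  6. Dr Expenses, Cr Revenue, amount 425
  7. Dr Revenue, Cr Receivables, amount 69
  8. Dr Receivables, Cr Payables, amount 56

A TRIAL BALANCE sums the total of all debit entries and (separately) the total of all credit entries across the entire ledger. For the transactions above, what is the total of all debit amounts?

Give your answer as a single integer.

Answer: 1853

Derivation:
Txn 1: debit+=251
Txn 2: debit+=239
Txn 3: debit+=288
Txn 4: debit+=488
Txn 5: debit+=37
Txn 6: debit+=425
Txn 7: debit+=69
Txn 8: debit+=56
Total debits = 1853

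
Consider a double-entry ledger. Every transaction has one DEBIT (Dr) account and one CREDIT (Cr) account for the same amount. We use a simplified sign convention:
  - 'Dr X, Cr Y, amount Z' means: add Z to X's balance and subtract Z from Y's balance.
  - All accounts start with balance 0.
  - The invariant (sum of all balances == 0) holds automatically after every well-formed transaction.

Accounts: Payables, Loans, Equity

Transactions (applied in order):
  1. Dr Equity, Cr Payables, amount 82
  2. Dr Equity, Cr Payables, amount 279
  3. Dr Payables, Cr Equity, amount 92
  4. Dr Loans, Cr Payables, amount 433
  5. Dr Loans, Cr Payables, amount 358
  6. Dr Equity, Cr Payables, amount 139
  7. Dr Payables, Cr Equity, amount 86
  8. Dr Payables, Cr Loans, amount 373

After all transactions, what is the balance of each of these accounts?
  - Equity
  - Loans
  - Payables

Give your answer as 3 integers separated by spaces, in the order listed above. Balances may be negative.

Answer: 322 418 -740

Derivation:
After txn 1 (Dr Equity, Cr Payables, amount 82): Equity=82 Payables=-82
After txn 2 (Dr Equity, Cr Payables, amount 279): Equity=361 Payables=-361
After txn 3 (Dr Payables, Cr Equity, amount 92): Equity=269 Payables=-269
After txn 4 (Dr Loans, Cr Payables, amount 433): Equity=269 Loans=433 Payables=-702
After txn 5 (Dr Loans, Cr Payables, amount 358): Equity=269 Loans=791 Payables=-1060
After txn 6 (Dr Equity, Cr Payables, amount 139): Equity=408 Loans=791 Payables=-1199
After txn 7 (Dr Payables, Cr Equity, amount 86): Equity=322 Loans=791 Payables=-1113
After txn 8 (Dr Payables, Cr Loans, amount 373): Equity=322 Loans=418 Payables=-740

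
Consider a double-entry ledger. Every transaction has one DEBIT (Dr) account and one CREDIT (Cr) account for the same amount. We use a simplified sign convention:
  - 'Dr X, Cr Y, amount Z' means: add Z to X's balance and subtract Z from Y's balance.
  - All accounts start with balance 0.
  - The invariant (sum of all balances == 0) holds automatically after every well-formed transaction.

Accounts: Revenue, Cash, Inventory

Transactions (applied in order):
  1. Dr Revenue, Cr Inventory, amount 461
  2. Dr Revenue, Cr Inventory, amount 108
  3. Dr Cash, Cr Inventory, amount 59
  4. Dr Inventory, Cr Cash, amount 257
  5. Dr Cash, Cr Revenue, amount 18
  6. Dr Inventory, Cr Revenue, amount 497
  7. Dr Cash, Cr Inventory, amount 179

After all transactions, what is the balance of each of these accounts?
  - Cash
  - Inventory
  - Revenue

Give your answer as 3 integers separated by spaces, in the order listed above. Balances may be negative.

Answer: -1 -53 54

Derivation:
After txn 1 (Dr Revenue, Cr Inventory, amount 461): Inventory=-461 Revenue=461
After txn 2 (Dr Revenue, Cr Inventory, amount 108): Inventory=-569 Revenue=569
After txn 3 (Dr Cash, Cr Inventory, amount 59): Cash=59 Inventory=-628 Revenue=569
After txn 4 (Dr Inventory, Cr Cash, amount 257): Cash=-198 Inventory=-371 Revenue=569
After txn 5 (Dr Cash, Cr Revenue, amount 18): Cash=-180 Inventory=-371 Revenue=551
After txn 6 (Dr Inventory, Cr Revenue, amount 497): Cash=-180 Inventory=126 Revenue=54
After txn 7 (Dr Cash, Cr Inventory, amount 179): Cash=-1 Inventory=-53 Revenue=54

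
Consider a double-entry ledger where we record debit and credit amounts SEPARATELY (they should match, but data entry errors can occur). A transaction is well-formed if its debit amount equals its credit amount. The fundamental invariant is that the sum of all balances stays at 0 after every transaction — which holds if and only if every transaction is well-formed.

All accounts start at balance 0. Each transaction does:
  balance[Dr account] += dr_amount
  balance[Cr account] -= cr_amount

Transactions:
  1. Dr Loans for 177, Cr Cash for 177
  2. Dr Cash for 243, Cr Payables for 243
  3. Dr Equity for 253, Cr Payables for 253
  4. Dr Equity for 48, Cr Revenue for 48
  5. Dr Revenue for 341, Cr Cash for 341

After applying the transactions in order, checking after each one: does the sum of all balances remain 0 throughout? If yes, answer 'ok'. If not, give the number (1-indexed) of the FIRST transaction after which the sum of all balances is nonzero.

Answer: ok

Derivation:
After txn 1: dr=177 cr=177 sum_balances=0
After txn 2: dr=243 cr=243 sum_balances=0
After txn 3: dr=253 cr=253 sum_balances=0
After txn 4: dr=48 cr=48 sum_balances=0
After txn 5: dr=341 cr=341 sum_balances=0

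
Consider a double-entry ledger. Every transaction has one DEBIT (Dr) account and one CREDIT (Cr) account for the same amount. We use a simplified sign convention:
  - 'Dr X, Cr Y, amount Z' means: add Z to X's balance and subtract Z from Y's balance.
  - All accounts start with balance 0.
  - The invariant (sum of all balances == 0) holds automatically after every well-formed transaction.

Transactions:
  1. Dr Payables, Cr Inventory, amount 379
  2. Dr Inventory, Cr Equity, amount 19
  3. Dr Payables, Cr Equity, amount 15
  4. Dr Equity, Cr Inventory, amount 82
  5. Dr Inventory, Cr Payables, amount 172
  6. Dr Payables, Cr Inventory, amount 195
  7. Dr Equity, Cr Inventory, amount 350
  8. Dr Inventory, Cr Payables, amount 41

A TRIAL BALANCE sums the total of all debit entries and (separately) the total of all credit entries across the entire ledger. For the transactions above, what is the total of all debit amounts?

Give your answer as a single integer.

Txn 1: debit+=379
Txn 2: debit+=19
Txn 3: debit+=15
Txn 4: debit+=82
Txn 5: debit+=172
Txn 6: debit+=195
Txn 7: debit+=350
Txn 8: debit+=41
Total debits = 1253

Answer: 1253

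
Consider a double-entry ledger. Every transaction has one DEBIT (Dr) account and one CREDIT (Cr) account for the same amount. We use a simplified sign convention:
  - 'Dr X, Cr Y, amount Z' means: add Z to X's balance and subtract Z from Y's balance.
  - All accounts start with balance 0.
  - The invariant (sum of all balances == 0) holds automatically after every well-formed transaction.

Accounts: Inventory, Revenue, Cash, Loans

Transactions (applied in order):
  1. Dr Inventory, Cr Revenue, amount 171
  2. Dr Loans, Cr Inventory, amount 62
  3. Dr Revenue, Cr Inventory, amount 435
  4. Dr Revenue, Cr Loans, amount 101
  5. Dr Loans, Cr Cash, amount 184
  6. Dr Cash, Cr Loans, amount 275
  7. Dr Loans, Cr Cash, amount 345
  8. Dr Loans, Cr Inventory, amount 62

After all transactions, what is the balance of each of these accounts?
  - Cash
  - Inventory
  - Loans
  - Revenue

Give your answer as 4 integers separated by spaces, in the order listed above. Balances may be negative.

After txn 1 (Dr Inventory, Cr Revenue, amount 171): Inventory=171 Revenue=-171
After txn 2 (Dr Loans, Cr Inventory, amount 62): Inventory=109 Loans=62 Revenue=-171
After txn 3 (Dr Revenue, Cr Inventory, amount 435): Inventory=-326 Loans=62 Revenue=264
After txn 4 (Dr Revenue, Cr Loans, amount 101): Inventory=-326 Loans=-39 Revenue=365
After txn 5 (Dr Loans, Cr Cash, amount 184): Cash=-184 Inventory=-326 Loans=145 Revenue=365
After txn 6 (Dr Cash, Cr Loans, amount 275): Cash=91 Inventory=-326 Loans=-130 Revenue=365
After txn 7 (Dr Loans, Cr Cash, amount 345): Cash=-254 Inventory=-326 Loans=215 Revenue=365
After txn 8 (Dr Loans, Cr Inventory, amount 62): Cash=-254 Inventory=-388 Loans=277 Revenue=365

Answer: -254 -388 277 365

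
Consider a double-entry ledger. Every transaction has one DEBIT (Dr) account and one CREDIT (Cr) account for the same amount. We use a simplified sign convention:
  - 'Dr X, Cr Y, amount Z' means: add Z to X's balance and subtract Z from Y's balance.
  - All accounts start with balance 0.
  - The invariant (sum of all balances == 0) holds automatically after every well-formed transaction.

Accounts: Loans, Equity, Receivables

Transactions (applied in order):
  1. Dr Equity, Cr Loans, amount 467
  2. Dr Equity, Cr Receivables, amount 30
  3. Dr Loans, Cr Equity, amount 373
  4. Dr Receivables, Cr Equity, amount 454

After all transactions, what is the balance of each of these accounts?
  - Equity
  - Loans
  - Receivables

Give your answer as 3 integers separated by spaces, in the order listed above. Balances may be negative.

After txn 1 (Dr Equity, Cr Loans, amount 467): Equity=467 Loans=-467
After txn 2 (Dr Equity, Cr Receivables, amount 30): Equity=497 Loans=-467 Receivables=-30
After txn 3 (Dr Loans, Cr Equity, amount 373): Equity=124 Loans=-94 Receivables=-30
After txn 4 (Dr Receivables, Cr Equity, amount 454): Equity=-330 Loans=-94 Receivables=424

Answer: -330 -94 424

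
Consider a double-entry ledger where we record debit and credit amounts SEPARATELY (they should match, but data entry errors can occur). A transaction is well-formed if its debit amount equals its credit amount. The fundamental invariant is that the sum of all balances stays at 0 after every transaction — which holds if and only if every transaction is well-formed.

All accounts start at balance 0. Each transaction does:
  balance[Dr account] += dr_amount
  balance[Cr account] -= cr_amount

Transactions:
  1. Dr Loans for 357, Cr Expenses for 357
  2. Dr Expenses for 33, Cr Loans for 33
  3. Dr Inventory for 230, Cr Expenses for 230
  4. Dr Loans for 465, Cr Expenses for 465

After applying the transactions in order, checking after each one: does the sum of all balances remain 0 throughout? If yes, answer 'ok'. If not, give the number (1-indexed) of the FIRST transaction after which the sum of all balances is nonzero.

After txn 1: dr=357 cr=357 sum_balances=0
After txn 2: dr=33 cr=33 sum_balances=0
After txn 3: dr=230 cr=230 sum_balances=0
After txn 4: dr=465 cr=465 sum_balances=0

Answer: ok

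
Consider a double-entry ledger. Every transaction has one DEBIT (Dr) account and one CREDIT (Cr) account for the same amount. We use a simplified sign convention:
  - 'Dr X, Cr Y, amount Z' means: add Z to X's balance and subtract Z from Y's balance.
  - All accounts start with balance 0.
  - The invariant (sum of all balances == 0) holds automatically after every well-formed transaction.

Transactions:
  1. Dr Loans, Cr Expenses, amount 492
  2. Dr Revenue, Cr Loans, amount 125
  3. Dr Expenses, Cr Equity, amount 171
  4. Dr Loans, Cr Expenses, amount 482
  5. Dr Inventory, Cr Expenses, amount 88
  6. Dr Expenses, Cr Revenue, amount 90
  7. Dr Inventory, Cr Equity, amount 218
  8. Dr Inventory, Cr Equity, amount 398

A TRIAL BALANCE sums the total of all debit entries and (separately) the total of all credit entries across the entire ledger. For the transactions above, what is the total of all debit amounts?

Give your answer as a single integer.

Txn 1: debit+=492
Txn 2: debit+=125
Txn 3: debit+=171
Txn 4: debit+=482
Txn 5: debit+=88
Txn 6: debit+=90
Txn 7: debit+=218
Txn 8: debit+=398
Total debits = 2064

Answer: 2064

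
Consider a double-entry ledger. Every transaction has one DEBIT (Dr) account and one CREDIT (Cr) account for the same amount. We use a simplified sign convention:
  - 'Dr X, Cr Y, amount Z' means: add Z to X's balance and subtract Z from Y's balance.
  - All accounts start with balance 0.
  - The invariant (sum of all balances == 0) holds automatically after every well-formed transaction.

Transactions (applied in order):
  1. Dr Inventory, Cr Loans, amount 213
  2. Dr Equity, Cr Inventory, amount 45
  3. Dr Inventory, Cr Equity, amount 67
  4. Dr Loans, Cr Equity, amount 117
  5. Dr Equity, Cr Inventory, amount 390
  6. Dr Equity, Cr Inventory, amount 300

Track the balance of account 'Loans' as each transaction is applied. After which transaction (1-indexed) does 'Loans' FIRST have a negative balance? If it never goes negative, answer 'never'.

After txn 1: Loans=-213

Answer: 1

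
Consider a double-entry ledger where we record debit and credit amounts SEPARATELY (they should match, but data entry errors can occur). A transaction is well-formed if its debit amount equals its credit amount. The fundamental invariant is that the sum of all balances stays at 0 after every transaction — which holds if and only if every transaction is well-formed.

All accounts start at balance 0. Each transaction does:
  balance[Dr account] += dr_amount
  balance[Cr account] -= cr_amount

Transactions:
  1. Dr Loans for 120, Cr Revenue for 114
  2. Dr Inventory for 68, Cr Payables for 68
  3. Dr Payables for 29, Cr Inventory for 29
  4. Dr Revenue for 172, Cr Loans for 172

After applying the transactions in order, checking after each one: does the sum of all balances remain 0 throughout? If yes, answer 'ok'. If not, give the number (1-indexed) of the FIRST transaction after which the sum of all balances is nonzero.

Answer: 1

Derivation:
After txn 1: dr=120 cr=114 sum_balances=6
After txn 2: dr=68 cr=68 sum_balances=6
After txn 3: dr=29 cr=29 sum_balances=6
After txn 4: dr=172 cr=172 sum_balances=6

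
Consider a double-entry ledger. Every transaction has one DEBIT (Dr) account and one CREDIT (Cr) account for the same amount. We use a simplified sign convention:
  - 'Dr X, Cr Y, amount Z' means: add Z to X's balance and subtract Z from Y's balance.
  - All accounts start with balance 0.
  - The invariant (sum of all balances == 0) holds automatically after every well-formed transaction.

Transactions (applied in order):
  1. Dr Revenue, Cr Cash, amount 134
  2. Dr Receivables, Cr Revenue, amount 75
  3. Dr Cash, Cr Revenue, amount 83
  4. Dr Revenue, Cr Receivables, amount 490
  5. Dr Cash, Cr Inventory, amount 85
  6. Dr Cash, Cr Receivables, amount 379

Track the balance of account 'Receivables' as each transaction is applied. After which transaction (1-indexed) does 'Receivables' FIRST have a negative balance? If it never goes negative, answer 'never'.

After txn 1: Receivables=0
After txn 2: Receivables=75
After txn 3: Receivables=75
After txn 4: Receivables=-415

Answer: 4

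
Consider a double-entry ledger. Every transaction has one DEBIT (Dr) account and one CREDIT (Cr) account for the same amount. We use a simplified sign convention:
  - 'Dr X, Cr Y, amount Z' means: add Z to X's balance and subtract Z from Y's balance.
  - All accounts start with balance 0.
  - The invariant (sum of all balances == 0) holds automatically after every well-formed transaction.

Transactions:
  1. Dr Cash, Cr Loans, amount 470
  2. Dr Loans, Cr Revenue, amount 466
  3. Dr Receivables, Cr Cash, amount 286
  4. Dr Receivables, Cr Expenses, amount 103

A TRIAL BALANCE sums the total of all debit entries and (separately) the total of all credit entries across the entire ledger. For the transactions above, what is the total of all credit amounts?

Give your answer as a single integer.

Txn 1: credit+=470
Txn 2: credit+=466
Txn 3: credit+=286
Txn 4: credit+=103
Total credits = 1325

Answer: 1325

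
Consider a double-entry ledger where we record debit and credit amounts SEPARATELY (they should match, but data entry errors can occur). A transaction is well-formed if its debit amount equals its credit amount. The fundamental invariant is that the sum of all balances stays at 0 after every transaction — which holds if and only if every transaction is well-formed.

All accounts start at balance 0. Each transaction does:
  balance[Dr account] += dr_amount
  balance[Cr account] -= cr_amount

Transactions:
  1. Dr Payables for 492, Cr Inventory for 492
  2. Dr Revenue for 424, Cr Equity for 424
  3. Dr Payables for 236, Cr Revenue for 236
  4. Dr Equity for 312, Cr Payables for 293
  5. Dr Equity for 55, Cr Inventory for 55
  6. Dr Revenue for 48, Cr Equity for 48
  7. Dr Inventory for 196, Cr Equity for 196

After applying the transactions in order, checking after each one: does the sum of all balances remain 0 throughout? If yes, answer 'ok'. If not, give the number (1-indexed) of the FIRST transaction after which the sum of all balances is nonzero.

After txn 1: dr=492 cr=492 sum_balances=0
After txn 2: dr=424 cr=424 sum_balances=0
After txn 3: dr=236 cr=236 sum_balances=0
After txn 4: dr=312 cr=293 sum_balances=19
After txn 5: dr=55 cr=55 sum_balances=19
After txn 6: dr=48 cr=48 sum_balances=19
After txn 7: dr=196 cr=196 sum_balances=19

Answer: 4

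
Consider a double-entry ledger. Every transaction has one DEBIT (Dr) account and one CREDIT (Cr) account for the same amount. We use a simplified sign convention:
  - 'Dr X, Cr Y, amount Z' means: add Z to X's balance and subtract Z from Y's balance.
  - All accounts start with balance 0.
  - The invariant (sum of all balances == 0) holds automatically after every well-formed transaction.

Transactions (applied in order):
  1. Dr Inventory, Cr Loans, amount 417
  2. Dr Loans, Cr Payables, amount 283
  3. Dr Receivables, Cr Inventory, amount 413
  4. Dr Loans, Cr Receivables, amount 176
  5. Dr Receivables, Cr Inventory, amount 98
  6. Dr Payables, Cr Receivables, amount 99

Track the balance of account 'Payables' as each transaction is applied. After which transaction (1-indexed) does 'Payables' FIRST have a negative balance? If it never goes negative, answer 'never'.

Answer: 2

Derivation:
After txn 1: Payables=0
After txn 2: Payables=-283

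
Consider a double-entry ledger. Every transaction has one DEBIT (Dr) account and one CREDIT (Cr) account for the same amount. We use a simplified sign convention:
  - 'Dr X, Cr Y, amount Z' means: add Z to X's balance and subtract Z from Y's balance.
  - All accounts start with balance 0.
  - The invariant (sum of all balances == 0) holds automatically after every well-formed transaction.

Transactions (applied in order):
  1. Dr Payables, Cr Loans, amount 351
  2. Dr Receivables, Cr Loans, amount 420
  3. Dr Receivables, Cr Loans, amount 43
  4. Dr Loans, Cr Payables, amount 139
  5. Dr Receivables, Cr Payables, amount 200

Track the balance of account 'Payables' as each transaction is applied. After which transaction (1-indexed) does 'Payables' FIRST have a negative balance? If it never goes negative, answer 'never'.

Answer: never

Derivation:
After txn 1: Payables=351
After txn 2: Payables=351
After txn 3: Payables=351
After txn 4: Payables=212
After txn 5: Payables=12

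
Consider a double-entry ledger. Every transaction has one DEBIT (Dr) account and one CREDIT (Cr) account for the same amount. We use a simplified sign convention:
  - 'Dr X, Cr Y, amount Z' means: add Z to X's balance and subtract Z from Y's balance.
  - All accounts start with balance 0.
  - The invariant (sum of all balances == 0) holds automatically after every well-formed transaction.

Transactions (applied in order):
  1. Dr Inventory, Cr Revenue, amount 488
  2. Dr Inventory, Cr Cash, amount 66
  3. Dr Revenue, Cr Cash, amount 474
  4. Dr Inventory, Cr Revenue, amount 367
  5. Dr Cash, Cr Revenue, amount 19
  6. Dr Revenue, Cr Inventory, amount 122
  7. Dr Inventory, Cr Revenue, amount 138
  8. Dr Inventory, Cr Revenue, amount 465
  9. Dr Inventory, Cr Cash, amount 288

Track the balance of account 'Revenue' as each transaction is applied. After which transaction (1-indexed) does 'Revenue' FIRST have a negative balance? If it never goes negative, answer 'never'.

Answer: 1

Derivation:
After txn 1: Revenue=-488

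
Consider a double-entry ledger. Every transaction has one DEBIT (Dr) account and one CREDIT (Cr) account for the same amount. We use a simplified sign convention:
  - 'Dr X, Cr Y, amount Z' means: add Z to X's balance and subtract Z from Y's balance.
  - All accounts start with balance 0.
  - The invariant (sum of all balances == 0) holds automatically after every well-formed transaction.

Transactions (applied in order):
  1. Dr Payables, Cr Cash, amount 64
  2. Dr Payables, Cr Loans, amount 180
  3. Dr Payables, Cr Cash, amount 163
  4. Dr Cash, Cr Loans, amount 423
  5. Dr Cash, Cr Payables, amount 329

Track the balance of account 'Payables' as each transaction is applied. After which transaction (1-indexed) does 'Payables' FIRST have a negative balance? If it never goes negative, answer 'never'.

Answer: never

Derivation:
After txn 1: Payables=64
After txn 2: Payables=244
After txn 3: Payables=407
After txn 4: Payables=407
After txn 5: Payables=78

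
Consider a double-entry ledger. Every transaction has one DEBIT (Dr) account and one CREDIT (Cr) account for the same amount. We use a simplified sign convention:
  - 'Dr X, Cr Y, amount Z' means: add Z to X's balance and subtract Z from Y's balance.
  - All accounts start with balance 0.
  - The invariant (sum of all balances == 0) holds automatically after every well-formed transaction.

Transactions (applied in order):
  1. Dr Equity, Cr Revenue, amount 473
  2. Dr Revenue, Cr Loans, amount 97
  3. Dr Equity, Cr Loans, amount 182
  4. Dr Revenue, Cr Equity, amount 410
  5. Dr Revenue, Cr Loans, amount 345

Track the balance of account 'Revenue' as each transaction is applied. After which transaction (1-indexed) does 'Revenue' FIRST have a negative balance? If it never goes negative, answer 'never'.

After txn 1: Revenue=-473

Answer: 1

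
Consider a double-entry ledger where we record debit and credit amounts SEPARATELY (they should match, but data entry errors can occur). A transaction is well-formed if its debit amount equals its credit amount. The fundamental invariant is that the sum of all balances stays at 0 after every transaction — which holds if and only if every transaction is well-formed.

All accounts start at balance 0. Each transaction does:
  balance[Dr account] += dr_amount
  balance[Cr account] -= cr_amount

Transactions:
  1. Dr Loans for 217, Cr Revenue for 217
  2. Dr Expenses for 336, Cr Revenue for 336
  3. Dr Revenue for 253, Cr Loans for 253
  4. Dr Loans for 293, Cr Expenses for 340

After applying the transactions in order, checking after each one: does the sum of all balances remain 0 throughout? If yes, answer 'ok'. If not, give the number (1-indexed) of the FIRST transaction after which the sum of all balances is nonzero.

After txn 1: dr=217 cr=217 sum_balances=0
After txn 2: dr=336 cr=336 sum_balances=0
After txn 3: dr=253 cr=253 sum_balances=0
After txn 4: dr=293 cr=340 sum_balances=-47

Answer: 4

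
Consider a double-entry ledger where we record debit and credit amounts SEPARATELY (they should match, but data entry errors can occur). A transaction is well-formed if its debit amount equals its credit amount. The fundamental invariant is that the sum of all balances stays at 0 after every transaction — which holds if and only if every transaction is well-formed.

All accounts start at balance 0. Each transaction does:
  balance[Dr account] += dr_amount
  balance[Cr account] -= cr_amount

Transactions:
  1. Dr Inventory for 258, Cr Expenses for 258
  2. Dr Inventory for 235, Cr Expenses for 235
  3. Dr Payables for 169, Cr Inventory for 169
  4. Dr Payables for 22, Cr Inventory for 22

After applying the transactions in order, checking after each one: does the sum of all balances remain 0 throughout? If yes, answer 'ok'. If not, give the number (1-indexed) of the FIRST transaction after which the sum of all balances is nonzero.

After txn 1: dr=258 cr=258 sum_balances=0
After txn 2: dr=235 cr=235 sum_balances=0
After txn 3: dr=169 cr=169 sum_balances=0
After txn 4: dr=22 cr=22 sum_balances=0

Answer: ok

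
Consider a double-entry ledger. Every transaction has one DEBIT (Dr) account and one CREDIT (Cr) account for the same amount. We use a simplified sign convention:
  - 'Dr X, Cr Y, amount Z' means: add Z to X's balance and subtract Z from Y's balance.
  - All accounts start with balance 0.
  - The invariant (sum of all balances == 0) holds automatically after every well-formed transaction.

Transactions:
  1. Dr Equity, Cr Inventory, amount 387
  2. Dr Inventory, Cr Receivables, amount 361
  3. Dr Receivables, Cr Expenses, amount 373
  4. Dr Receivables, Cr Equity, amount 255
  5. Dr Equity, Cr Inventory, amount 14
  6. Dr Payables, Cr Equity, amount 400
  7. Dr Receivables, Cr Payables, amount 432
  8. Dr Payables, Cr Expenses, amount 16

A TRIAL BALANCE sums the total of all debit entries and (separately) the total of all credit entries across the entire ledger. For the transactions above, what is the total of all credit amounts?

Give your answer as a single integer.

Answer: 2238

Derivation:
Txn 1: credit+=387
Txn 2: credit+=361
Txn 3: credit+=373
Txn 4: credit+=255
Txn 5: credit+=14
Txn 6: credit+=400
Txn 7: credit+=432
Txn 8: credit+=16
Total credits = 2238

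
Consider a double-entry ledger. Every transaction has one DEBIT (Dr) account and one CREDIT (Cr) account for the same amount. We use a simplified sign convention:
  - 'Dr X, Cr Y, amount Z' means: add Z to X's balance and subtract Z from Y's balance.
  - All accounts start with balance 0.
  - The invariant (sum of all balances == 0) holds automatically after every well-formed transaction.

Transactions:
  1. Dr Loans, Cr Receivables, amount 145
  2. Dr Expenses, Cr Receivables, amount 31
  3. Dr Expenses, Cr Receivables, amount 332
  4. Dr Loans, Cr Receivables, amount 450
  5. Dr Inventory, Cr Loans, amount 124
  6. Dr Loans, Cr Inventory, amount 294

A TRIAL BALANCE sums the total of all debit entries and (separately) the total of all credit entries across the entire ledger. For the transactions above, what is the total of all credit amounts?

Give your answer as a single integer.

Txn 1: credit+=145
Txn 2: credit+=31
Txn 3: credit+=332
Txn 4: credit+=450
Txn 5: credit+=124
Txn 6: credit+=294
Total credits = 1376

Answer: 1376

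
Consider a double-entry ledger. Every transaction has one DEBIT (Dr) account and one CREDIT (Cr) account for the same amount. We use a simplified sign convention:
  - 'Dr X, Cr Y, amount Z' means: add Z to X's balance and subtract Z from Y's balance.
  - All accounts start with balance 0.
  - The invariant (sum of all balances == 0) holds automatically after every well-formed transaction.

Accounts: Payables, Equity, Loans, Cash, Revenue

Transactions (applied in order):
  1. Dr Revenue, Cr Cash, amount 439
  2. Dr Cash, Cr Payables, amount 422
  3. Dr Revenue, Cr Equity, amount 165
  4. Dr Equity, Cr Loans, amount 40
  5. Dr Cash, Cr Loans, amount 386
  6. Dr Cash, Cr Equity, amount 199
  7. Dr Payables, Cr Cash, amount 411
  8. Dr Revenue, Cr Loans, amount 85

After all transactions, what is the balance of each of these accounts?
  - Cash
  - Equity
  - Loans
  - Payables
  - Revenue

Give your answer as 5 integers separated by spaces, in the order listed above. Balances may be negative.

After txn 1 (Dr Revenue, Cr Cash, amount 439): Cash=-439 Revenue=439
After txn 2 (Dr Cash, Cr Payables, amount 422): Cash=-17 Payables=-422 Revenue=439
After txn 3 (Dr Revenue, Cr Equity, amount 165): Cash=-17 Equity=-165 Payables=-422 Revenue=604
After txn 4 (Dr Equity, Cr Loans, amount 40): Cash=-17 Equity=-125 Loans=-40 Payables=-422 Revenue=604
After txn 5 (Dr Cash, Cr Loans, amount 386): Cash=369 Equity=-125 Loans=-426 Payables=-422 Revenue=604
After txn 6 (Dr Cash, Cr Equity, amount 199): Cash=568 Equity=-324 Loans=-426 Payables=-422 Revenue=604
After txn 7 (Dr Payables, Cr Cash, amount 411): Cash=157 Equity=-324 Loans=-426 Payables=-11 Revenue=604
After txn 8 (Dr Revenue, Cr Loans, amount 85): Cash=157 Equity=-324 Loans=-511 Payables=-11 Revenue=689

Answer: 157 -324 -511 -11 689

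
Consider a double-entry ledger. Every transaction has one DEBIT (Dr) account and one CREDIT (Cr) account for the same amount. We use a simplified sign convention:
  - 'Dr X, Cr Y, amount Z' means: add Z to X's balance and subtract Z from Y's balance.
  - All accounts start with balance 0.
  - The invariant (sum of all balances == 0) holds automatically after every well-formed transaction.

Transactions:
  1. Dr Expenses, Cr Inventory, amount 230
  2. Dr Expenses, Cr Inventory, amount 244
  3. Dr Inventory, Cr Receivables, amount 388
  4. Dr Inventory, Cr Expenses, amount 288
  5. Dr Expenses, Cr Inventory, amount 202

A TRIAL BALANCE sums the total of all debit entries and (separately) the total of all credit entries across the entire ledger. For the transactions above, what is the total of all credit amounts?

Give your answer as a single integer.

Answer: 1352

Derivation:
Txn 1: credit+=230
Txn 2: credit+=244
Txn 3: credit+=388
Txn 4: credit+=288
Txn 5: credit+=202
Total credits = 1352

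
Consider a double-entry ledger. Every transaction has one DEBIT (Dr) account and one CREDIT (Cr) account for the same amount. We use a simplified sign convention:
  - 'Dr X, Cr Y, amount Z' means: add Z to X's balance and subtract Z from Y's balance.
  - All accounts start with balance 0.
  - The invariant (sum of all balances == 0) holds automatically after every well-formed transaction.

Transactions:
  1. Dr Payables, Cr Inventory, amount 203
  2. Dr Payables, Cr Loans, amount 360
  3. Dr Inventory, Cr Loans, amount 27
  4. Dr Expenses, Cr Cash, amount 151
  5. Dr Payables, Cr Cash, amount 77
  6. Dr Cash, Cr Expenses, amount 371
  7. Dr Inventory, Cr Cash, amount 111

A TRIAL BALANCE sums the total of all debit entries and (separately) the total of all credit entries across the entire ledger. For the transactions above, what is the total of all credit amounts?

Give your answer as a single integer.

Txn 1: credit+=203
Txn 2: credit+=360
Txn 3: credit+=27
Txn 4: credit+=151
Txn 5: credit+=77
Txn 6: credit+=371
Txn 7: credit+=111
Total credits = 1300

Answer: 1300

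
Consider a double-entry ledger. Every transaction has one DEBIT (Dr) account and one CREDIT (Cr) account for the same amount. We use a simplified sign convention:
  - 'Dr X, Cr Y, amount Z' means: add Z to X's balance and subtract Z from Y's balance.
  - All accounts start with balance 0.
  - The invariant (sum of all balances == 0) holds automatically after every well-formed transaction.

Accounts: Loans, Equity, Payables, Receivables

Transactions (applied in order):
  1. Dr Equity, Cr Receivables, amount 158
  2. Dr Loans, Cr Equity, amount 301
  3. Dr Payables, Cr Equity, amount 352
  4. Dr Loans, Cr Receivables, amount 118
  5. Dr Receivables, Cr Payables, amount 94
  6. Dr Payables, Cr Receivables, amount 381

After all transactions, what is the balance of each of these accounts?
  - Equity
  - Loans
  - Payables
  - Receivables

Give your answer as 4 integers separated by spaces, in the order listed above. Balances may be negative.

After txn 1 (Dr Equity, Cr Receivables, amount 158): Equity=158 Receivables=-158
After txn 2 (Dr Loans, Cr Equity, amount 301): Equity=-143 Loans=301 Receivables=-158
After txn 3 (Dr Payables, Cr Equity, amount 352): Equity=-495 Loans=301 Payables=352 Receivables=-158
After txn 4 (Dr Loans, Cr Receivables, amount 118): Equity=-495 Loans=419 Payables=352 Receivables=-276
After txn 5 (Dr Receivables, Cr Payables, amount 94): Equity=-495 Loans=419 Payables=258 Receivables=-182
After txn 6 (Dr Payables, Cr Receivables, amount 381): Equity=-495 Loans=419 Payables=639 Receivables=-563

Answer: -495 419 639 -563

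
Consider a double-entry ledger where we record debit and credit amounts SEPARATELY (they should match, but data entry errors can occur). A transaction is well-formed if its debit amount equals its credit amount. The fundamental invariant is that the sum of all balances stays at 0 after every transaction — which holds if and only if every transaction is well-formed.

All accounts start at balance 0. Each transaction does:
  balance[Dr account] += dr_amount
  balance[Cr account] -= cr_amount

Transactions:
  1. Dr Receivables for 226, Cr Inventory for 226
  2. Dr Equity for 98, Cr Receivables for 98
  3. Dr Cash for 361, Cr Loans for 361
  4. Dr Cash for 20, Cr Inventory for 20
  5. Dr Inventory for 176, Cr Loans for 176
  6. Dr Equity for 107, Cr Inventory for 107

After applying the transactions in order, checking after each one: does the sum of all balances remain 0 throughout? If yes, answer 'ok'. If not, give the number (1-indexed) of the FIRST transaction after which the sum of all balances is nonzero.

Answer: ok

Derivation:
After txn 1: dr=226 cr=226 sum_balances=0
After txn 2: dr=98 cr=98 sum_balances=0
After txn 3: dr=361 cr=361 sum_balances=0
After txn 4: dr=20 cr=20 sum_balances=0
After txn 5: dr=176 cr=176 sum_balances=0
After txn 6: dr=107 cr=107 sum_balances=0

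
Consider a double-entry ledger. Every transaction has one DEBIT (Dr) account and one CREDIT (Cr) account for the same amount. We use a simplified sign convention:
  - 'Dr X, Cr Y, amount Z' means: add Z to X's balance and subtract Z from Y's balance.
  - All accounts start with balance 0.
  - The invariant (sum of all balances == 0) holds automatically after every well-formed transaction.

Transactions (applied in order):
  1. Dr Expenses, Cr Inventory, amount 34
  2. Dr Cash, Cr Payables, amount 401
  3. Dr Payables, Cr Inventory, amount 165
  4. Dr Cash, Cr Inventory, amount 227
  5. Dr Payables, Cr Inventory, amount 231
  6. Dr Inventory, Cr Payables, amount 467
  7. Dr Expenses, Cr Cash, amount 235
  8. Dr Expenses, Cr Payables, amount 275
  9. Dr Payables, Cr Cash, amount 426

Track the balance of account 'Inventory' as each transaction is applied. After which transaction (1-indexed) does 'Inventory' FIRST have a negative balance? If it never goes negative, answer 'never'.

Answer: 1

Derivation:
After txn 1: Inventory=-34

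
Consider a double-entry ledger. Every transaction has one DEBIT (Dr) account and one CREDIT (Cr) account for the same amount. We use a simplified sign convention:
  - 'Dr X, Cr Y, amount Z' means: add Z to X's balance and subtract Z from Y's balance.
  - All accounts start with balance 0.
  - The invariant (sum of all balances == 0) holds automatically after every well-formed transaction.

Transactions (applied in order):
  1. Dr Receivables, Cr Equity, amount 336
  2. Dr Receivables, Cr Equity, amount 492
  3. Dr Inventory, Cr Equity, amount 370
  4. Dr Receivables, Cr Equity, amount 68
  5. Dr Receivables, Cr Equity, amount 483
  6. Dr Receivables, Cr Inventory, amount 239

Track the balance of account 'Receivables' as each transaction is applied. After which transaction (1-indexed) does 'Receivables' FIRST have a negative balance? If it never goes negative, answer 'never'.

Answer: never

Derivation:
After txn 1: Receivables=336
After txn 2: Receivables=828
After txn 3: Receivables=828
After txn 4: Receivables=896
After txn 5: Receivables=1379
After txn 6: Receivables=1618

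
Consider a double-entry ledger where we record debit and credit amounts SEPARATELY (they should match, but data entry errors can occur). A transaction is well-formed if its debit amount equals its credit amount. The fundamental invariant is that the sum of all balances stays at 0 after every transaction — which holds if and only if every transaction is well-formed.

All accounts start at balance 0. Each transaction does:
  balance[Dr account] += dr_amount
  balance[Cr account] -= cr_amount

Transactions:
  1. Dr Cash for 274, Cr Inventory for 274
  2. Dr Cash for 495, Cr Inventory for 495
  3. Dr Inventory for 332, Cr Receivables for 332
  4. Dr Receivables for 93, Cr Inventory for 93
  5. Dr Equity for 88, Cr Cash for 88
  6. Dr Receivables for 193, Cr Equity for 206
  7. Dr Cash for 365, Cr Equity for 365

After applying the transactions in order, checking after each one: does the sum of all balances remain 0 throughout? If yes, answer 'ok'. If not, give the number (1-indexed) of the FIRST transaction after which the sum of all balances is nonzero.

Answer: 6

Derivation:
After txn 1: dr=274 cr=274 sum_balances=0
After txn 2: dr=495 cr=495 sum_balances=0
After txn 3: dr=332 cr=332 sum_balances=0
After txn 4: dr=93 cr=93 sum_balances=0
After txn 5: dr=88 cr=88 sum_balances=0
After txn 6: dr=193 cr=206 sum_balances=-13
After txn 7: dr=365 cr=365 sum_balances=-13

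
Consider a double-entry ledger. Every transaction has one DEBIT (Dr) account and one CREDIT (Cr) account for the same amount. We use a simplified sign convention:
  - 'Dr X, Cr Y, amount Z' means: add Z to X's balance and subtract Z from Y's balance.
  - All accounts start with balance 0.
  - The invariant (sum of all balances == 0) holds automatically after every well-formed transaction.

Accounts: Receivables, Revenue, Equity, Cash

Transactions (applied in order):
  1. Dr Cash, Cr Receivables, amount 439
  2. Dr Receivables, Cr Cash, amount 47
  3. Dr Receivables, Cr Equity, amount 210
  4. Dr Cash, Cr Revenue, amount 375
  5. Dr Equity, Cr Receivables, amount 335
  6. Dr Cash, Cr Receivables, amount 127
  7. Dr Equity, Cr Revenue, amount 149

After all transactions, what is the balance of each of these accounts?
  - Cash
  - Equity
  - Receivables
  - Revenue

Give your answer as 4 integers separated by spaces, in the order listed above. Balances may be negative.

Answer: 894 274 -644 -524

Derivation:
After txn 1 (Dr Cash, Cr Receivables, amount 439): Cash=439 Receivables=-439
After txn 2 (Dr Receivables, Cr Cash, amount 47): Cash=392 Receivables=-392
After txn 3 (Dr Receivables, Cr Equity, amount 210): Cash=392 Equity=-210 Receivables=-182
After txn 4 (Dr Cash, Cr Revenue, amount 375): Cash=767 Equity=-210 Receivables=-182 Revenue=-375
After txn 5 (Dr Equity, Cr Receivables, amount 335): Cash=767 Equity=125 Receivables=-517 Revenue=-375
After txn 6 (Dr Cash, Cr Receivables, amount 127): Cash=894 Equity=125 Receivables=-644 Revenue=-375
After txn 7 (Dr Equity, Cr Revenue, amount 149): Cash=894 Equity=274 Receivables=-644 Revenue=-524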